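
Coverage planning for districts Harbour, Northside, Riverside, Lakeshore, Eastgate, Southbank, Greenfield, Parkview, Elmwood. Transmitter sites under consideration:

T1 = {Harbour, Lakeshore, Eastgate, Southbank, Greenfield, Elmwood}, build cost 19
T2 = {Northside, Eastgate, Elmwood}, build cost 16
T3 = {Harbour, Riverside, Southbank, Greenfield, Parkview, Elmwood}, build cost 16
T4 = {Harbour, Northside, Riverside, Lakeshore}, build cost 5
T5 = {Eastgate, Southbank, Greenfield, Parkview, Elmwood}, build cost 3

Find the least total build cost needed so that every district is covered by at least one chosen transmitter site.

T4, T5 cover every district at build cost 5 + 3 = 8.
Any cover uses at least 2 transmitter sites; among all covering selections none totals below 8.

8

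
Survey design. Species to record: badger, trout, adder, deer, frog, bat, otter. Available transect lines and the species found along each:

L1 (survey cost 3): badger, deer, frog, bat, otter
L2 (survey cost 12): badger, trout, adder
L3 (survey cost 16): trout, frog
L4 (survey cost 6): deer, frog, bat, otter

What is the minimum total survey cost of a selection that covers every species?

L1, L2 cover every species at survey cost 3 + 12 = 15.
Any cover uses at least 2 transects; among all covering selections none totals below 15.

15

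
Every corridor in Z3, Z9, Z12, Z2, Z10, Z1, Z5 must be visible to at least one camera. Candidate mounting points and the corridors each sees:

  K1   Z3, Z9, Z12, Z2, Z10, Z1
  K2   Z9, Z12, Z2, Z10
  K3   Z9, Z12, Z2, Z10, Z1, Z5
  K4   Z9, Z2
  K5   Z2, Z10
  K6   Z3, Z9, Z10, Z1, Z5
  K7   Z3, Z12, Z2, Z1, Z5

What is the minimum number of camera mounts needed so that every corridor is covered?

K1, K3 together cover {Z3, Z9, Z12, Z2, Z10, Z1, Z5} — every corridor.
No single camera mount contains all 7 corridors, so 2 is optimal.

2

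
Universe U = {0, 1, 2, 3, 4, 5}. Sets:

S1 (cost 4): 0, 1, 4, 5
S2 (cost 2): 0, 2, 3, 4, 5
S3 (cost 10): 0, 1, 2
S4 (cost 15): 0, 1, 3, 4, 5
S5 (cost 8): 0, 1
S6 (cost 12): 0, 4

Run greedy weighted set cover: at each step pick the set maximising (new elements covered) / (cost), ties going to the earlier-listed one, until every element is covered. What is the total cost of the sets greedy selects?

Pick 1: S2 adds 5 new (0, 2, 3, 4, 5) at cost 2 (ratio 5/2).
Pick 2: S1 adds 1 new (1) at cost 4 (ratio 1/4).
Greedy total cost: 2 + 4 = 6.

6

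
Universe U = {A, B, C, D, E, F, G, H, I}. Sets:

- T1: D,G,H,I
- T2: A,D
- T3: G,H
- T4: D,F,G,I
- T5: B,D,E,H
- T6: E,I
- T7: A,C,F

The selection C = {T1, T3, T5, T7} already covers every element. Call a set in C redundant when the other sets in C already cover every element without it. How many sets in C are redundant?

1

Drop T1: I uncovered — not redundant.
Drop T3: the rest still cover every element — redundant.
Drop T5: B, E uncovered — not redundant.
Drop T7: A, C, F uncovered — not redundant.
1 redundant: T3.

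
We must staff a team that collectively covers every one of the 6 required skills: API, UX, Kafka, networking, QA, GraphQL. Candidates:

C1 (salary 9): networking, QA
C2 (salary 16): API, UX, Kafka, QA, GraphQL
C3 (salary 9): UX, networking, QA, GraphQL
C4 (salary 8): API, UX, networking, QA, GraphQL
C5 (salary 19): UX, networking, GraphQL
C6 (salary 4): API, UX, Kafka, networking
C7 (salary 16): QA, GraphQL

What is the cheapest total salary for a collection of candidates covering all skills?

12

C4, C6 cover every skill at salary 8 + 4 = 12.
Any cover uses at least 2 candidates; among all covering selections none totals below 12.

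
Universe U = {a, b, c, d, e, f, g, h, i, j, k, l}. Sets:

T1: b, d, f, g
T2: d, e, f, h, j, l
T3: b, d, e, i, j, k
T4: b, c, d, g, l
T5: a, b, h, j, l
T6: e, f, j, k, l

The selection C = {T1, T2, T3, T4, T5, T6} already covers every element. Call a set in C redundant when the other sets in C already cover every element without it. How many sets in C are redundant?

Drop T1: the rest still cover every element — redundant.
Drop T2: the rest still cover every element — redundant.
Drop T3: i uncovered — not redundant.
Drop T4: c uncovered — not redundant.
Drop T5: a uncovered — not redundant.
Drop T6: the rest still cover every element — redundant.
3 redundant: T1, T2, T6.

3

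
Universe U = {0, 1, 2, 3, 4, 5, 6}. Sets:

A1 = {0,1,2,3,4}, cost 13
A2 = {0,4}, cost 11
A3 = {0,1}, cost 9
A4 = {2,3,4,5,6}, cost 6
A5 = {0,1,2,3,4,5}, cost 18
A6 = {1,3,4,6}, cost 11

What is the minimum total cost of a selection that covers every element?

15

A3, A4 cover every element at cost 9 + 6 = 15.
Any cover uses at least 2 sets; among all covering selections none totals below 15.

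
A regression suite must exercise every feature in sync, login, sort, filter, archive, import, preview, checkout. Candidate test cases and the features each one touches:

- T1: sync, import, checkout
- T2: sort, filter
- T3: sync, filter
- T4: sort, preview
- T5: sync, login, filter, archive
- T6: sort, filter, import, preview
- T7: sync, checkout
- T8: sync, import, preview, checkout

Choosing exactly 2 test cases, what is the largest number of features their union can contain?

7

Choosing T5, T6 covers {sync, login, sort, filter, archive, import, preview} — 7 features.
No choice of 2 test cases does better; here checkout is left uncovered.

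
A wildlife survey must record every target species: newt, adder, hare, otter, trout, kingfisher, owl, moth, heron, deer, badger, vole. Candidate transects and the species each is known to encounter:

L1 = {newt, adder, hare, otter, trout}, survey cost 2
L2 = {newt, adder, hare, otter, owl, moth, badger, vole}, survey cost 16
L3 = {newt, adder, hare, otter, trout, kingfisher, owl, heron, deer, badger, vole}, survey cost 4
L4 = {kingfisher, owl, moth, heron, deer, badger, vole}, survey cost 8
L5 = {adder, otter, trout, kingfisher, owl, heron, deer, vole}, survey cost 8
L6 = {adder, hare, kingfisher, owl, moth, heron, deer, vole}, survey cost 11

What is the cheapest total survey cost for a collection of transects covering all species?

L1, L4 cover every species at survey cost 2 + 8 = 10.
Any cover uses at least 2 transects; among all covering selections none totals below 10.
Greedy by coverage-per-survey cost would pick L3, L4 for 12 — worse than the optimum 10.

10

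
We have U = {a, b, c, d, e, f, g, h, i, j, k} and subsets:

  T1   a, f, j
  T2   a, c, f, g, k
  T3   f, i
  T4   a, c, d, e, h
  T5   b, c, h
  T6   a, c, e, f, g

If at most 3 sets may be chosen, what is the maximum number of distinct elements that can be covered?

Choosing T1, T2, T4 covers {a, c, d, e, f, g, h, j, k} — 9 elements.
No choice of 3 sets does better; here b, i are left uncovered.

9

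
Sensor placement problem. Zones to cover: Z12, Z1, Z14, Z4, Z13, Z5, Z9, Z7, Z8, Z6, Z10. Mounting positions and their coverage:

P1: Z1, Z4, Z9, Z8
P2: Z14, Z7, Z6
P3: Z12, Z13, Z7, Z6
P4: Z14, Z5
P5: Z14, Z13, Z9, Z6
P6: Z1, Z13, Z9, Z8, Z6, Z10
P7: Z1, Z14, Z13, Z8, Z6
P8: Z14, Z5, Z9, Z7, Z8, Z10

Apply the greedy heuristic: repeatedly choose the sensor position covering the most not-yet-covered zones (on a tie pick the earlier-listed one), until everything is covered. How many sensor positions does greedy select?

4

Pick 1: P6 covers 6 new zones (Z1, Z13, Z9, Z8, Z6, Z10).
Pick 2: P8 covers 3 new zones (Z14, Z5, Z7).
Pick 3: P1 covers 1 new zones (Z4).
Pick 4: P3 covers 1 new zones (Z12).
Greedy uses 4 sensor positions. (The true minimum is 3.)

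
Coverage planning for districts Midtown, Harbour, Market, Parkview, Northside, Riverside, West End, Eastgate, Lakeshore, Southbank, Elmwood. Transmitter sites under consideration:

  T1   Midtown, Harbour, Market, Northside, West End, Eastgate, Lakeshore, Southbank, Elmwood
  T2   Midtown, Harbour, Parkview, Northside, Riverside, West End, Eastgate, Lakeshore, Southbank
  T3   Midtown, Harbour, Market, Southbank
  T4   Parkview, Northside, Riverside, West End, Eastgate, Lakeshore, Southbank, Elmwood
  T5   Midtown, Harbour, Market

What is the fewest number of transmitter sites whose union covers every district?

T1, T2 together cover {Midtown, Harbour, Market, Parkview, Northside, Riverside, West End, Eastgate, Lakeshore, Southbank, Elmwood} — every district.
No single transmitter site contains all 11 districts, so 2 is optimal.

2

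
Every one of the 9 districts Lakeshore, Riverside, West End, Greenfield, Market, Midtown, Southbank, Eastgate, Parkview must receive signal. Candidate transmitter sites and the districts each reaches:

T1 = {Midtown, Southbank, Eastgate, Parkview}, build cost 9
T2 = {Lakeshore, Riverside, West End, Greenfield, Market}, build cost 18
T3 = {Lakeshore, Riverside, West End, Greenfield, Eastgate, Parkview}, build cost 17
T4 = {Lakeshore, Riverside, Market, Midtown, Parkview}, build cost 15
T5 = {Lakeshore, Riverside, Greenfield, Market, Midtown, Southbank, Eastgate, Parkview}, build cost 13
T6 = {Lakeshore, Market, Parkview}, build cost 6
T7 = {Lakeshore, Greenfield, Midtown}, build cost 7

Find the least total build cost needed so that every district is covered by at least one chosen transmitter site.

27

T1, T2 cover every district at build cost 9 + 18 = 27.
Any cover uses at least 2 transmitter sites; among all covering selections none totals below 27.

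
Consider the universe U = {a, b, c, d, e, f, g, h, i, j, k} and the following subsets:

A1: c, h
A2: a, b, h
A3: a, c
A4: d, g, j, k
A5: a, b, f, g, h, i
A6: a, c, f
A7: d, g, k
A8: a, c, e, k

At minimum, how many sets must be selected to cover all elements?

A4, A5, A8 together cover {a, b, c, d, e, f, g, h, i, j, k} — every element.
No 2 of the 8 sets cover everything (all 28 pairs fall short), so 3 is minimum.

3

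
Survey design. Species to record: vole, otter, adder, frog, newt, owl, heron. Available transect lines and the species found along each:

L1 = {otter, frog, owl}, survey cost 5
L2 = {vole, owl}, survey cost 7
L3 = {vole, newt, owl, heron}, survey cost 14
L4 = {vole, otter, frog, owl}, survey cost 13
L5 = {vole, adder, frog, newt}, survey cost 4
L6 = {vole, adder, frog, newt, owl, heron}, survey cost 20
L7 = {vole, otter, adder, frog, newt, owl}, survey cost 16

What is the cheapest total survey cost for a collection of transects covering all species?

L1, L3, L5 cover every species at survey cost 5 + 14 + 4 = 23.
Any cover uses at least 2 transects; among all covering selections none totals below 23.

23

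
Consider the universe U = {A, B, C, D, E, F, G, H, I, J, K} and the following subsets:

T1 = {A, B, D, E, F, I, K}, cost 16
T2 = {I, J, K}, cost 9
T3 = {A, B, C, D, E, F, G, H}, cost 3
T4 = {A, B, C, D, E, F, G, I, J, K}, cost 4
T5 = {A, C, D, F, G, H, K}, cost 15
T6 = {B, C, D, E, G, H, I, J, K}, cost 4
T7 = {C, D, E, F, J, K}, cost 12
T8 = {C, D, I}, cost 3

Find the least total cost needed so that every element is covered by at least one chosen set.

T3, T4 cover every element at cost 3 + 4 = 7.
Any cover uses at least 2 sets; among all covering selections none totals below 7.

7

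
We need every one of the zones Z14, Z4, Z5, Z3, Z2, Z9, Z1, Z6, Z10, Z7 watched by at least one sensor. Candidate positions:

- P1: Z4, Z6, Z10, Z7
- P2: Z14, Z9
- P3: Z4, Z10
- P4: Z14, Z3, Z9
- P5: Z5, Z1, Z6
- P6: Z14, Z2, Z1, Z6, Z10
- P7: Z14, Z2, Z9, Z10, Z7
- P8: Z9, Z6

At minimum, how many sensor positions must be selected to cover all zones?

4

P1, P4, P5, P6 together cover {Z14, Z4, Z5, Z3, Z2, Z9, Z1, Z6, Z10, Z7} — every zone.
No 3 of the 8 sensor positions cover everything (all 56 triples fall short), so 4 is minimum.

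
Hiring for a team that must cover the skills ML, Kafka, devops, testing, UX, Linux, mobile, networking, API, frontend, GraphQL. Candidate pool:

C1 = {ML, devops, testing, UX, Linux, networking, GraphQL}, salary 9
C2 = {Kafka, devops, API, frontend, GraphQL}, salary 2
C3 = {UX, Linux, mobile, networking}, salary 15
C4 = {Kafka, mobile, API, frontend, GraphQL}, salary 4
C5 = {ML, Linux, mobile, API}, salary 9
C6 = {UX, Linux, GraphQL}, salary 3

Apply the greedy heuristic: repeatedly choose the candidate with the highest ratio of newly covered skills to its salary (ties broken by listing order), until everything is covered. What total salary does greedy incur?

18

Pick 1: C2 adds 5 new (Kafka, devops, API, frontend, GraphQL) at salary 2 (ratio 5/2).
Pick 2: C6 adds 2 new (UX, Linux) at salary 3 (ratio 2/3).
Pick 3: C1 adds 3 new (ML, testing, networking) at salary 9 (ratio 3/9).
Pick 4: C4 adds 1 new (mobile) at salary 4 (ratio 1/4).
Greedy total salary: 2 + 3 + 9 + 4 = 18. (The true optimum is 13, so greedy overshoots here.)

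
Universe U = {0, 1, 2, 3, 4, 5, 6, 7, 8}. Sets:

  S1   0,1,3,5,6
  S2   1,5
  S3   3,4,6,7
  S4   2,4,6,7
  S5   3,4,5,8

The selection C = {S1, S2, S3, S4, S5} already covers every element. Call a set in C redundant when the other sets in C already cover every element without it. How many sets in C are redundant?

Drop S1: 0 uncovered — not redundant.
Drop S2: the rest still cover every element — redundant.
Drop S3: the rest still cover every element — redundant.
Drop S4: 2 uncovered — not redundant.
Drop S5: 8 uncovered — not redundant.
2 redundant: S2, S3.

2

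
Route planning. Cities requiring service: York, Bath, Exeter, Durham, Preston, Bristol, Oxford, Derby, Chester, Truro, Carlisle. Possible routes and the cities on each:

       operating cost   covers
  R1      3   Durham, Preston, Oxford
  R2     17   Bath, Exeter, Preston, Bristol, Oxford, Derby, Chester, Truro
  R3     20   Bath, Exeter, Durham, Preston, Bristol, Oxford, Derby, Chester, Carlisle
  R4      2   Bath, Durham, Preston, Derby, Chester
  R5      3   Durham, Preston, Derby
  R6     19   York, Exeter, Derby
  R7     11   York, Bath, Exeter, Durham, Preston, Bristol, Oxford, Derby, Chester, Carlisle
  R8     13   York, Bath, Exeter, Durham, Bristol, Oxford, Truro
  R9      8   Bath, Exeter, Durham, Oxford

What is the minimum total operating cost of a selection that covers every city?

R7, R8 cover every city at operating cost 11 + 13 = 24.
Any cover uses at least 2 routes; among all covering selections none totals below 24.

24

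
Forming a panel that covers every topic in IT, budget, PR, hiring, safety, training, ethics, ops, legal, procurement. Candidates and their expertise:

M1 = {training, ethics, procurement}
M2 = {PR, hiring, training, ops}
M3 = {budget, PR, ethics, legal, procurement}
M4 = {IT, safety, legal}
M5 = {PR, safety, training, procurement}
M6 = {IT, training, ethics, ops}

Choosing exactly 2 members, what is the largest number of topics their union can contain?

8

Choosing M2, M3 covers {budget, PR, hiring, training, ethics, ops, legal, procurement} — 8 topics.
No choice of 2 members does better; here IT, safety are left uncovered.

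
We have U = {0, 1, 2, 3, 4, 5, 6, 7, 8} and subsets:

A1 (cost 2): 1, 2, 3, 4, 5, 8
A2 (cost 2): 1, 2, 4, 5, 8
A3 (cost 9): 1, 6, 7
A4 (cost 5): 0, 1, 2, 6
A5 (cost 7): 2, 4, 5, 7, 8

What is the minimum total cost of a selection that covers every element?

A1, A4, A5 cover every element at cost 2 + 5 + 7 = 14.
Any cover uses at least 3 sets; among all covering selections none totals below 14.

14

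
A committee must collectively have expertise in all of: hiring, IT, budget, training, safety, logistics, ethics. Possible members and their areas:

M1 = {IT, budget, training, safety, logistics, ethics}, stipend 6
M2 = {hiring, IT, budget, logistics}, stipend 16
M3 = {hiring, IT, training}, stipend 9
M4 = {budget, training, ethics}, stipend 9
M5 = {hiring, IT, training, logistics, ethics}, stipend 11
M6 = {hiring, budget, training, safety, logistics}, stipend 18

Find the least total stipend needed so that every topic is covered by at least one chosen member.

M1, M3 cover every topic at stipend 6 + 9 = 15.
Any cover uses at least 2 members; among all covering selections none totals below 15.

15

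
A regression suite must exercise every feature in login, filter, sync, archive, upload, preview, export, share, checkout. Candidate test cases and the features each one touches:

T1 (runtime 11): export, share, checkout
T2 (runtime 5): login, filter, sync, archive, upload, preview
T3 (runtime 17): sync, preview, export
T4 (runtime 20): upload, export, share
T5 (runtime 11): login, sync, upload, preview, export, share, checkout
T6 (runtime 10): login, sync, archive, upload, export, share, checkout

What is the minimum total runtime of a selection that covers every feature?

T2, T6 cover every feature at runtime 5 + 10 = 15.
Any cover uses at least 2 test cases; among all covering selections none totals below 15.

15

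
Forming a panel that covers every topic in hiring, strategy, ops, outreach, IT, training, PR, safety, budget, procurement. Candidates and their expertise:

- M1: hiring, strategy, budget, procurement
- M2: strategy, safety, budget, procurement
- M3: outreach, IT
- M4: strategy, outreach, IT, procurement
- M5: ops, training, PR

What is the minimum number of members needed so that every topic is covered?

M1, M2, M3, M5 together cover {hiring, strategy, ops, outreach, IT, training, PR, safety, budget, procurement} — every topic.
No 3 of the 5 members cover everything (all 10 triples fall short), so 4 is minimum.

4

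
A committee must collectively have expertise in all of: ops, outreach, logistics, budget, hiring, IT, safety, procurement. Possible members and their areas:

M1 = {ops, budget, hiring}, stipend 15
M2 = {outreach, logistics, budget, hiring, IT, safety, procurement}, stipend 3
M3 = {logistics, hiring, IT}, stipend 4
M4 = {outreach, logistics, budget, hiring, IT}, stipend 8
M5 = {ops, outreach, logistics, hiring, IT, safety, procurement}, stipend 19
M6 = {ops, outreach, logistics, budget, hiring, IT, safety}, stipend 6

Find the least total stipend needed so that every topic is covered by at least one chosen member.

M2, M6 cover every topic at stipend 3 + 6 = 9.
Any cover uses at least 2 members; among all covering selections none totals below 9.

9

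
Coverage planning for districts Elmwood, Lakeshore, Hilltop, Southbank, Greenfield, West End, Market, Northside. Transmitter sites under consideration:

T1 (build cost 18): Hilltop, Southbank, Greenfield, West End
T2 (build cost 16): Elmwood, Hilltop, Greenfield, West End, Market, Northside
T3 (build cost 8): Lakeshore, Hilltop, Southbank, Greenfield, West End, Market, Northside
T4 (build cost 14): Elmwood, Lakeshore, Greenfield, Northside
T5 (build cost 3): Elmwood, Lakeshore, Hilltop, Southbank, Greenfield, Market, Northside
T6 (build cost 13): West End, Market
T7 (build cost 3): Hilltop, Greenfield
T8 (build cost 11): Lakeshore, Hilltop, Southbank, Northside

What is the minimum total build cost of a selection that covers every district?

11

T3, T5 cover every district at build cost 8 + 3 = 11.
Any cover uses at least 2 transmitter sites; among all covering selections none totals below 11.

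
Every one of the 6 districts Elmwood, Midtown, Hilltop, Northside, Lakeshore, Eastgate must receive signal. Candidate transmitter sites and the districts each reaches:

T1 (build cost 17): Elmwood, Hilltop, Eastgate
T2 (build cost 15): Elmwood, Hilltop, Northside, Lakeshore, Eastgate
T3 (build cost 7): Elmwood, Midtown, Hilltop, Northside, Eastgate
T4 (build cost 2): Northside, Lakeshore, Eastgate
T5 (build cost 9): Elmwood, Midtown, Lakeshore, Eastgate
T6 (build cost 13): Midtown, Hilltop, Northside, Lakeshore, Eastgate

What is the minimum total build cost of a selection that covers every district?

T3, T4 cover every district at build cost 7 + 2 = 9.
Any cover uses at least 2 transmitter sites; among all covering selections none totals below 9.

9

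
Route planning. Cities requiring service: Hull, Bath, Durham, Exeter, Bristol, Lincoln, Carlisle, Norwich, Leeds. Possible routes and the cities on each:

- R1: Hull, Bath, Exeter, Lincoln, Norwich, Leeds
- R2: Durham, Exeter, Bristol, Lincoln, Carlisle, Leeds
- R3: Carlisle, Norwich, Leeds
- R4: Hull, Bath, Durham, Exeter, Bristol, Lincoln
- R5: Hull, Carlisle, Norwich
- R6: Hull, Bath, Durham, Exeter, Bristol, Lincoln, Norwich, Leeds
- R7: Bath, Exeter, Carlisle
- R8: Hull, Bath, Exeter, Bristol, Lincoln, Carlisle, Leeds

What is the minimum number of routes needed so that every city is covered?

R1, R2 together cover {Hull, Bath, Durham, Exeter, Bristol, Lincoln, Carlisle, Norwich, Leeds} — every city.
No single route contains all 9 cities, so 2 is optimal.

2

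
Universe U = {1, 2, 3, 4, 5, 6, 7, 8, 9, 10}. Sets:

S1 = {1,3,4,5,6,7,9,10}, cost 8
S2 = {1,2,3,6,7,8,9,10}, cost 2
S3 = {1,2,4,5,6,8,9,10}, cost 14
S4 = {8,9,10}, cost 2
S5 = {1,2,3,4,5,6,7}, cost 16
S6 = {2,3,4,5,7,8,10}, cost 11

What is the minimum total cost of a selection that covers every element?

S1, S2 cover every element at cost 8 + 2 = 10.
Any cover uses at least 2 sets; among all covering selections none totals below 10.

10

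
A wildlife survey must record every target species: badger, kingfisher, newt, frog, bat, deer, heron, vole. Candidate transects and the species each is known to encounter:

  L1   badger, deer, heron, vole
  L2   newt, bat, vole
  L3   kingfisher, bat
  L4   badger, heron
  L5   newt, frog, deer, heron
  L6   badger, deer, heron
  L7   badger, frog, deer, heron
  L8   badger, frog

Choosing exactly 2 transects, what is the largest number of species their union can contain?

7

Choosing L2, L7 covers {badger, newt, frog, bat, deer, heron, vole} — 7 species.
No choice of 2 transects does better; here kingfisher is left uncovered.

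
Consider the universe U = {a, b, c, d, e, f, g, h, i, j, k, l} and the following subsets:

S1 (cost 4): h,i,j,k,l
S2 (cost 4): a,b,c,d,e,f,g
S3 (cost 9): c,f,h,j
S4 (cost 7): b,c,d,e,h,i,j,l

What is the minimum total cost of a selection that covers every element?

S1, S2 cover every element at cost 4 + 4 = 8.
Any cover uses at least 2 sets; among all covering selections none totals below 8.

8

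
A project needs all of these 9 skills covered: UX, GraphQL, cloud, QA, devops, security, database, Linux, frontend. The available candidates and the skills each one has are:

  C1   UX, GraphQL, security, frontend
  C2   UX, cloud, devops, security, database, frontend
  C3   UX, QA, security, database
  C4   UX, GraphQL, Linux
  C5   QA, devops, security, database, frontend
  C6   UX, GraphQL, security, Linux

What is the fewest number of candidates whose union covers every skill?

3

C2, C3, C4 together cover {UX, GraphQL, cloud, QA, devops, security, database, Linux, frontend} — every skill.
No 2 of the 6 candidates cover everything (all 15 pairs fall short), so 3 is minimum.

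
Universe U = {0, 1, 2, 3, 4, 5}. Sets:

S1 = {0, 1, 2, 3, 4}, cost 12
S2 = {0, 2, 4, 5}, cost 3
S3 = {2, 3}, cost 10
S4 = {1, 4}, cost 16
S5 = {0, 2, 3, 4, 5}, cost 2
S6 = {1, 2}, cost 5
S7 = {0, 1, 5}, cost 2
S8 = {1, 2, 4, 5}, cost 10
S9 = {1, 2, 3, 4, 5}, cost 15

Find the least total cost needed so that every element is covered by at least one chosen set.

S5, S7 cover every element at cost 2 + 2 = 4.
Any cover uses at least 2 sets; among all covering selections none totals below 4.

4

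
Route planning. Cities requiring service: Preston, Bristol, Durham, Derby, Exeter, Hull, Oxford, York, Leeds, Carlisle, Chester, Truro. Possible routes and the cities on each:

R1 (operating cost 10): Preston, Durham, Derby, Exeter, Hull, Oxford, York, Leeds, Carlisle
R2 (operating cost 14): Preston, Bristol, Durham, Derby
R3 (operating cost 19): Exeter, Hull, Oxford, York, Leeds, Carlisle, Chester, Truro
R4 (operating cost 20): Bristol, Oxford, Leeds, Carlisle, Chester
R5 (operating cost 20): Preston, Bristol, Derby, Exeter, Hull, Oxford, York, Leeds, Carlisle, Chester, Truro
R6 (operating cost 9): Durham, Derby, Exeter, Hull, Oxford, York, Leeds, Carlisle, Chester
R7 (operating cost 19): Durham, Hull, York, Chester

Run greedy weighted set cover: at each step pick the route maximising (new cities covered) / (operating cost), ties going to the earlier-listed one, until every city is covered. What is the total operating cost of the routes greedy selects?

Pick 1: R6 adds 9 new (Durham, Derby, Exeter, Hull, Oxford, York, Leeds, Carlisle, Chester) at operating cost 9 (ratio 9/9).
Pick 2: R5 adds 3 new (Preston, Bristol, Truro) at operating cost 20 (ratio 3/20).
Greedy total operating cost: 9 + 20 = 29.

29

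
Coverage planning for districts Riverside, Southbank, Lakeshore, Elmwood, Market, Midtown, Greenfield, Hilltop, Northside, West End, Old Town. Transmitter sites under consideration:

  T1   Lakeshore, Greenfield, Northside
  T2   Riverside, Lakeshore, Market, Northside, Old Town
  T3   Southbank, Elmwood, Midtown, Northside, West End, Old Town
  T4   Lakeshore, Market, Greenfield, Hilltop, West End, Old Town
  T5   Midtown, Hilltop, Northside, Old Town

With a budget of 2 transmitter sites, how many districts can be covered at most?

Choosing T3, T4 covers {Southbank, Lakeshore, Elmwood, Market, Midtown, Greenfield, Hilltop, Northside, West End, Old Town} — 10 districts.
No choice of 2 transmitter sites does better; here Riverside is left uncovered.

10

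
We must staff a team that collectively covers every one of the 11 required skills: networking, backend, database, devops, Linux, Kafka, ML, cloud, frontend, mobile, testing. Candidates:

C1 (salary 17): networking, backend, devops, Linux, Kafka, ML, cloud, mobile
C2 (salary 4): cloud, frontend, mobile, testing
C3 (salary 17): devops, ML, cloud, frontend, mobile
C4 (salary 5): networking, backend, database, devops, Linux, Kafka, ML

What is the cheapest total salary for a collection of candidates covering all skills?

C2, C4 cover every skill at salary 4 + 5 = 9.
Any cover uses at least 2 candidates; among all covering selections none totals below 9.

9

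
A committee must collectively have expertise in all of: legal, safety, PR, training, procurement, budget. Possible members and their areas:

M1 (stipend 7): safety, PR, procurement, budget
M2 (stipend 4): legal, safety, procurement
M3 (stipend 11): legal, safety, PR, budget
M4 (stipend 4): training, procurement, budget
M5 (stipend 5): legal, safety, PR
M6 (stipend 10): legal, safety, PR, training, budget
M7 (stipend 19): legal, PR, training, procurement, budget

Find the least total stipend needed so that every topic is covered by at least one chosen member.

9

M4, M5 cover every topic at stipend 4 + 5 = 9.
Any cover uses at least 2 members; among all covering selections none totals below 9.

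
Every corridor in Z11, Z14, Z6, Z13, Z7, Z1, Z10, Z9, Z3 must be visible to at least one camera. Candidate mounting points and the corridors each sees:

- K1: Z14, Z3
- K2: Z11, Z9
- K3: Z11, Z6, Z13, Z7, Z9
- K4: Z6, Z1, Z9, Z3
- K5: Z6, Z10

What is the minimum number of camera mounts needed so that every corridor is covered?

4

K1, K3, K4, K5 together cover {Z11, Z14, Z6, Z13, Z7, Z1, Z10, Z9, Z3} — every corridor.
No 3 of the 5 camera mounts cover everything (all 10 triples fall short), so 4 is minimum.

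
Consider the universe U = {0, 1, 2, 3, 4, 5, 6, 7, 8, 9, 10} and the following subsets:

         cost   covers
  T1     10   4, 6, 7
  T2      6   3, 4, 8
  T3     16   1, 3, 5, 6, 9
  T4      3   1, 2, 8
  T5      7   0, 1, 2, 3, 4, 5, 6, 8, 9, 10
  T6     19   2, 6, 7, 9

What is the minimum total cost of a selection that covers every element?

T1, T5 cover every element at cost 10 + 7 = 17.
Any cover uses at least 2 sets; among all covering selections none totals below 17.

17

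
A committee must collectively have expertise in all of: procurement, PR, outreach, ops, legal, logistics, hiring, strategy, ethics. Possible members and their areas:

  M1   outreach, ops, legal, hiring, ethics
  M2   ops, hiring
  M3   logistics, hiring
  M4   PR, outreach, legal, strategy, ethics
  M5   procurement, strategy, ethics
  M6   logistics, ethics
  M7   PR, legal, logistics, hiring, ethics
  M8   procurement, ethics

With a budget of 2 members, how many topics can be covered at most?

Choosing M1, M4 covers {PR, outreach, ops, legal, hiring, strategy, ethics} — 7 topics.
No choice of 2 members does better; here procurement, logistics are left uncovered.

7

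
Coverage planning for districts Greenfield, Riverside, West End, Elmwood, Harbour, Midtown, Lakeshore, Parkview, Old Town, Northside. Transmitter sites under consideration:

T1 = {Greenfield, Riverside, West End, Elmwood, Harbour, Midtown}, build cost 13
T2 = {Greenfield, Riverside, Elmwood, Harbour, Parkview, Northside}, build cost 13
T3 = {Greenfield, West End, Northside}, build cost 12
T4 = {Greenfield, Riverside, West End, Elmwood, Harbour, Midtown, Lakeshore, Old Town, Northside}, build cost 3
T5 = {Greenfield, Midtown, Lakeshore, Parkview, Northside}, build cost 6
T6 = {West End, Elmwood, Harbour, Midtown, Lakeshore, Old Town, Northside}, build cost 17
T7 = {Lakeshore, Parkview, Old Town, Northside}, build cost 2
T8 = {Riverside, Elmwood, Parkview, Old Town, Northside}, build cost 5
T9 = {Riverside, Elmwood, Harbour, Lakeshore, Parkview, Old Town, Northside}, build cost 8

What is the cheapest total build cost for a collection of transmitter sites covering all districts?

5

T4, T7 cover every district at build cost 3 + 2 = 5.
Any cover uses at least 2 transmitter sites; among all covering selections none totals below 5.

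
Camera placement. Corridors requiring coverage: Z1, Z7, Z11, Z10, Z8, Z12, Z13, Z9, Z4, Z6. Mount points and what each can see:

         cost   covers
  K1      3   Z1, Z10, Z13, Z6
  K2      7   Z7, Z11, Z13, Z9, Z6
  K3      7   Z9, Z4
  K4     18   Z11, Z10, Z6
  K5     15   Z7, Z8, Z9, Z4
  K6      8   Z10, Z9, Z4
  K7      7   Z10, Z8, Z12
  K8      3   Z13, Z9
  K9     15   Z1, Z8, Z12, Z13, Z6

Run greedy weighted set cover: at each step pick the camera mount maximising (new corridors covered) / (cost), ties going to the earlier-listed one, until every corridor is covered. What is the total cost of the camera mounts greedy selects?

Pick 1: K1 adds 4 new (Z1, Z10, Z13, Z6) at cost 3 (ratio 4/3).
Pick 2: K2 adds 3 new (Z7, Z11, Z9) at cost 7 (ratio 3/7).
Pick 3: K7 adds 2 new (Z8, Z12) at cost 7 (ratio 2/7).
Pick 4: K3 adds 1 new (Z4) at cost 7 (ratio 1/7).
Greedy total cost: 3 + 7 + 7 + 7 = 24.

24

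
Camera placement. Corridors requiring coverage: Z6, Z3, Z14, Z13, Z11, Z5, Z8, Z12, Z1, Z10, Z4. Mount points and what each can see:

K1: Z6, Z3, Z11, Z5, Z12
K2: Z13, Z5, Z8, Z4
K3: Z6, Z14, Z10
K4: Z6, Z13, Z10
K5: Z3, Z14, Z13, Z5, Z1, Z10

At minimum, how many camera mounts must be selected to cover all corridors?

K1, K2, K5 together cover {Z6, Z3, Z14, Z13, Z11, Z5, Z8, Z12, Z1, Z10, Z4} — every corridor.
No 2 of the 5 camera mounts cover everything (all 10 pairs fall short), so 3 is minimum.

3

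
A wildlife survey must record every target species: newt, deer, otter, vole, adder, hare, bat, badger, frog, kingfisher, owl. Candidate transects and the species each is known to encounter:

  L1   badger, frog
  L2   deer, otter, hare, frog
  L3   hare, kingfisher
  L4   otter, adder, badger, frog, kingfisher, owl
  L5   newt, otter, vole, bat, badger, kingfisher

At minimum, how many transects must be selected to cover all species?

L2, L4, L5 together cover {newt, deer, otter, vole, adder, hare, bat, badger, frog, kingfisher, owl} — every species.
No 2 of the 5 transects cover everything (all 10 pairs fall short), so 3 is minimum.

3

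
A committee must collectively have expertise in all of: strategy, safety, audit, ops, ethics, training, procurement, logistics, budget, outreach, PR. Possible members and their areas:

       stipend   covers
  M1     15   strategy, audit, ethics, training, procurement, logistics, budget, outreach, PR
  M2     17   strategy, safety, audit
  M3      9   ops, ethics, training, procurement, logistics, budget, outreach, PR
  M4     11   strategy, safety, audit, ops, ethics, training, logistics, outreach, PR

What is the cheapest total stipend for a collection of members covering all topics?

M3, M4 cover every topic at stipend 9 + 11 = 20.
Any cover uses at least 2 members; among all covering selections none totals below 20.

20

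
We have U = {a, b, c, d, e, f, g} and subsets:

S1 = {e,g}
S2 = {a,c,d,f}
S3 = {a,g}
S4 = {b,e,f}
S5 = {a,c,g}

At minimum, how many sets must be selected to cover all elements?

3

S1, S2, S4 together cover {a, b, c, d, e, f, g} — every element.
No 2 of the 5 sets cover everything (all 10 pairs fall short), so 3 is minimum.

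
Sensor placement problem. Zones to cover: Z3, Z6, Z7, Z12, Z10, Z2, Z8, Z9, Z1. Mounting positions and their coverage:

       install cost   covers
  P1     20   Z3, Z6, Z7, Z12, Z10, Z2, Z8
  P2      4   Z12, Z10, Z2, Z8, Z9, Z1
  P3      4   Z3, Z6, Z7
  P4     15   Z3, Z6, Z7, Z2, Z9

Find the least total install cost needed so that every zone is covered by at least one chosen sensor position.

P2, P3 cover every zone at install cost 4 + 4 = 8.
Any cover uses at least 2 sensor positions; among all covering selections none totals below 8.

8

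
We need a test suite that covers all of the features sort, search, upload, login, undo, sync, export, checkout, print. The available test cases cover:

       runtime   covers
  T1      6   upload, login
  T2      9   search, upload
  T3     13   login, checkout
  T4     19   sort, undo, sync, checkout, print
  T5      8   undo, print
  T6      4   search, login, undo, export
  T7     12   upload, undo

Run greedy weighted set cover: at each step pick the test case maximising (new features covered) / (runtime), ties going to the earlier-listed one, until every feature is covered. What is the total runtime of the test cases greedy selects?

Pick 1: T6 adds 4 new (search, login, undo, export) at runtime 4 (ratio 4/4).
Pick 2: T4 adds 4 new (sort, sync, checkout, print) at runtime 19 (ratio 4/19).
Pick 3: T1 adds 1 new (upload) at runtime 6 (ratio 1/6).
Greedy total runtime: 4 + 19 + 6 = 29.

29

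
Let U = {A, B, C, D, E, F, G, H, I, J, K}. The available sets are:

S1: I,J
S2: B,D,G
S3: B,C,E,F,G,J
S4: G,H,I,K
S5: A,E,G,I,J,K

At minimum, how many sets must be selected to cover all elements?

4

S2, S3, S4, S5 together cover {A, B, C, D, E, F, G, H, I, J, K} — every element.
No 3 of the 5 sets cover everything (all 10 triples fall short), so 4 is minimum.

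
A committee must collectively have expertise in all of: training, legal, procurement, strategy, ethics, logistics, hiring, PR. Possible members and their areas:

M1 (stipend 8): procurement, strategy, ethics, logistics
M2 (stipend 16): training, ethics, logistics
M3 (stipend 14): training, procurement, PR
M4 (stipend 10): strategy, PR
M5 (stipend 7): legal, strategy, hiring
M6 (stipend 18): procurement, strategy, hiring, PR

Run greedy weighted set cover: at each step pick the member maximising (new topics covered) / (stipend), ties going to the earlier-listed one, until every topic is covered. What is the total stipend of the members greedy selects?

29

Pick 1: M1 adds 4 new (procurement, strategy, ethics, logistics) at stipend 8 (ratio 4/8).
Pick 2: M5 adds 2 new (legal, hiring) at stipend 7 (ratio 2/7).
Pick 3: M3 adds 2 new (training, PR) at stipend 14 (ratio 2/14).
Greedy total stipend: 8 + 7 + 14 = 29.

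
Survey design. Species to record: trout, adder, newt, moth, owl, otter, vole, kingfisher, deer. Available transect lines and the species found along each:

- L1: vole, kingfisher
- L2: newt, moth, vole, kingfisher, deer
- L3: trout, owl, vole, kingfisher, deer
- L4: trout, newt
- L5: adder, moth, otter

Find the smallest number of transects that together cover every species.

L2, L3, L5 together cover {trout, adder, newt, moth, owl, otter, vole, kingfisher, deer} — every species.
No 2 of the 5 transects cover everything (all 10 pairs fall short), so 3 is minimum.

3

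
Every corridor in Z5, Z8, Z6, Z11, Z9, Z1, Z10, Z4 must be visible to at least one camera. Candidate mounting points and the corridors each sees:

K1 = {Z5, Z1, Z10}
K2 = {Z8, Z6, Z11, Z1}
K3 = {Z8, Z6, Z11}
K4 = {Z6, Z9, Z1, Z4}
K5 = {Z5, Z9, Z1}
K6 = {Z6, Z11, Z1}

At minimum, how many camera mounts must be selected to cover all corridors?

K1, K2, K4 together cover {Z5, Z8, Z6, Z11, Z9, Z1, Z10, Z4} — every corridor.
No 2 of the 6 camera mounts cover everything (all 15 pairs fall short), so 3 is minimum.

3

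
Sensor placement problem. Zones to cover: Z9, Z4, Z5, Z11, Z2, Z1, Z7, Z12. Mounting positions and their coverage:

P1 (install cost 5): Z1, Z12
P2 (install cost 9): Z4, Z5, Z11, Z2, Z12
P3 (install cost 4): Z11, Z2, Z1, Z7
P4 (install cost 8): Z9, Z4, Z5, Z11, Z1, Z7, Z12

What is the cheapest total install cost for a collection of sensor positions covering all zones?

P3, P4 cover every zone at install cost 4 + 8 = 12.
Any cover uses at least 2 sensor positions; among all covering selections none totals below 12.

12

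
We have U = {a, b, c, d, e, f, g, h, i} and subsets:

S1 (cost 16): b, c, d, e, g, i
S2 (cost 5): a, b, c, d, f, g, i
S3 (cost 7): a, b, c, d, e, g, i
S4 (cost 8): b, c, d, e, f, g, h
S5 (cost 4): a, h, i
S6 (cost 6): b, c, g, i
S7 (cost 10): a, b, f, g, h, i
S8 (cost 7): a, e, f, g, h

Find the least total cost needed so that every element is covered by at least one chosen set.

12

S2, S8 cover every element at cost 5 + 7 = 12.
Any cover uses at least 2 sets; among all covering selections none totals below 12.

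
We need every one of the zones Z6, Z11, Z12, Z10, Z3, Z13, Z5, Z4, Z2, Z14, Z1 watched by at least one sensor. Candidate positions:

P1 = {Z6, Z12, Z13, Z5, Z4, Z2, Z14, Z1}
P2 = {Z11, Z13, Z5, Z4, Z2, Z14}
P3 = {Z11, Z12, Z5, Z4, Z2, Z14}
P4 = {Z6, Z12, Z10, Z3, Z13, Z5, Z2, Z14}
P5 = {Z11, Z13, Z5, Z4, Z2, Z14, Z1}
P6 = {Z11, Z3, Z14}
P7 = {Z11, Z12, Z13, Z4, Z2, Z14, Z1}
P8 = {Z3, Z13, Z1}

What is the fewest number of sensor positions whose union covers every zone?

2

P4, P5 together cover {Z6, Z11, Z12, Z10, Z3, Z13, Z5, Z4, Z2, Z14, Z1} — every zone.
No single sensor position contains all 11 zones, so 2 is optimal.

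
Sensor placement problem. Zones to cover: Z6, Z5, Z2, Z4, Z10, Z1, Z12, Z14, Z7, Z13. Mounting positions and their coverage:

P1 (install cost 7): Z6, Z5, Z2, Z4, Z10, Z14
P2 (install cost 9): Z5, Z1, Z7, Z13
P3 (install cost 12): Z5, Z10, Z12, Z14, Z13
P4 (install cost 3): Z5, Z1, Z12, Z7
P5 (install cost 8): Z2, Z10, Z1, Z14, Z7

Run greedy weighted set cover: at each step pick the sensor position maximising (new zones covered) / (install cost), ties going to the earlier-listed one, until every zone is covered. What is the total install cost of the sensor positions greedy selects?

Pick 1: P4 adds 4 new (Z5, Z1, Z12, Z7) at install cost 3 (ratio 4/3).
Pick 2: P1 adds 5 new (Z6, Z2, Z4, Z10, Z14) at install cost 7 (ratio 5/7).
Pick 3: P2 adds 1 new (Z13) at install cost 9 (ratio 1/9).
Greedy total install cost: 3 + 7 + 9 = 19.

19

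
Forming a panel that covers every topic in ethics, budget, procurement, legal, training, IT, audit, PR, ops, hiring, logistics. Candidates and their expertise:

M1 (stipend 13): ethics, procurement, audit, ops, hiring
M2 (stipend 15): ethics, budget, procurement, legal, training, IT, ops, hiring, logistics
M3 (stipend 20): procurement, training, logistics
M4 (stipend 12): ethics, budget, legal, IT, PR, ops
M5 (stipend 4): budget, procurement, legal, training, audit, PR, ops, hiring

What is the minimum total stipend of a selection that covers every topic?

19

M2, M5 cover every topic at stipend 15 + 4 = 19.
Any cover uses at least 2 members; among all covering selections none totals below 19.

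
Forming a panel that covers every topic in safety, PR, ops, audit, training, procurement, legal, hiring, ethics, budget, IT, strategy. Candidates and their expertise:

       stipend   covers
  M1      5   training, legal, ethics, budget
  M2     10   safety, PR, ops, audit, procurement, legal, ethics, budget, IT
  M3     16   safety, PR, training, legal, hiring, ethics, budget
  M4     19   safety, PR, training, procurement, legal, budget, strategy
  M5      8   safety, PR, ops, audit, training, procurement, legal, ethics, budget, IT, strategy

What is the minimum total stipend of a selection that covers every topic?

24

M3, M5 cover every topic at stipend 16 + 8 = 24.
Any cover uses at least 2 members; among all covering selections none totals below 24.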